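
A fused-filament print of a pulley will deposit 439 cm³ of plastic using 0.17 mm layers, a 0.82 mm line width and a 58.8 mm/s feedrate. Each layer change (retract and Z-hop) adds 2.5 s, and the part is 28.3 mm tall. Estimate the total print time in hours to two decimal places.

Bead cross-section = 0.17 × 0.82 = 0.1394 mm².
Total extruded path = 439000/0.1394 = 3149210.9 mm.
Print-move time = 3149210.9 / 58.8 = 53558 s.
Layers = ⌈28.3/0.17⌉ = 167.
Layer-change overhead = 167 × 2.5 = 417.5 s.
Total = 53558 + 417.5 = 53975.5 s = 14.99 hours.

14.99 hours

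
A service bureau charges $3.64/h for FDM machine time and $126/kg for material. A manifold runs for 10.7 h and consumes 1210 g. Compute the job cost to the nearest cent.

Time charge: 3.64 × 10.7 → $38.948.
Material charge = 126 × 1210/1000, so $152.46.
Job cost: 38.948 + 152.46 = 191.408 ≈ $191.41.

$191.41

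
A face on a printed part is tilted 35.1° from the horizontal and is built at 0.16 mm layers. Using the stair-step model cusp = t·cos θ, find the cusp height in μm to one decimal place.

h_c = t·cos θ = 0.16 × 0.8181 = 0.130896 mm (130.9 μm).

130.9 μm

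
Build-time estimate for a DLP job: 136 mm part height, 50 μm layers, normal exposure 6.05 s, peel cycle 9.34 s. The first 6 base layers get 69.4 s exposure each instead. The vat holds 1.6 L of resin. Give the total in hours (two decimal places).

Layers = ⌈136/0.05⌉ = 2720.
Base layers = 6 × (69.4 + 9.34) = 472.44 s.
Remaining layers: 2714 × (6.05 + 9.34) → 41768.46 s.
Sum: 472.44 + 41768.46 = 42240.9 s → 11.73 hours.

11.73 hours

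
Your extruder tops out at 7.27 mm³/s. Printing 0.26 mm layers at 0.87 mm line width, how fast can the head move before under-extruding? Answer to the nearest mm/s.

32 mm/s

Bead cross-section: 0.26 × 0.87 → 0.2262 mm².
v_max = Q/A = 7.27/0.2262 = 32.14 mm/s → 32 mm/s.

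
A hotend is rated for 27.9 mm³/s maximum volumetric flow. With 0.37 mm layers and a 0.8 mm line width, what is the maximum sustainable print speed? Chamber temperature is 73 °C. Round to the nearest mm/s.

Bead cross-section = 0.37 × 0.8, so 0.296 mm².
Max speed = 27.9 / 0.296 = 94.26 ≈ 94 mm/s.

94 mm/s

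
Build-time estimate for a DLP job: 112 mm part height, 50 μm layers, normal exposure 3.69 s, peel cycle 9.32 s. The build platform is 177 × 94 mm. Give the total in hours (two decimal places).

8.10 hours

Layer count = ceil(112 / 0.05) = 2240.
Cycle time = 3.69 + 9.32, so 13.01 s.
Build time: 2240 × 13.01 s = 29142.4 s, i.e. 8.10 hours.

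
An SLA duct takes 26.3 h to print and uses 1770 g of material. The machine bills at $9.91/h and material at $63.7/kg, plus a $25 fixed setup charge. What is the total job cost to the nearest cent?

$398.38

Time charge = 9.91 × 26.3, so $260.633.
Feedstock cost: 63.7 × 1770/1000 → $112.749.
Adding setup: 260.633 + 112.749 + 25 → 398.382 ≈ $398.38.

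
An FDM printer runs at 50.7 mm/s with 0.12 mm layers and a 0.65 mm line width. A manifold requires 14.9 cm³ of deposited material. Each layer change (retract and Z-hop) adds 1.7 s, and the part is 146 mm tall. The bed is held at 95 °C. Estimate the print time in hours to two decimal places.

Extrusion cross-section = 0.12 × 0.65, so 0.078 mm².
Path length: 14900 mm³ / 0.078 mm² → 191025.6 mm.
Time extruding = 191025.6 / 50.7, so 3767.8 s.
Number of layers: 146 / 0.12 → 1217 (rounded up).
Non-print overhead: 1217 × 1.7 → 2068.9 s.
Altogether 3767.8 + 2068.9 = 5836.7 s, i.e. 1.62 hours.

1.62 hours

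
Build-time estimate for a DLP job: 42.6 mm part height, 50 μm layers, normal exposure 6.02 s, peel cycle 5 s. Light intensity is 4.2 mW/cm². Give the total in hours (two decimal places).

2.61 hours

Layers = ⌈42.6/0.05⌉ = 852.
Each layer takes: 6.02 + 5 → 11.02 s.
Total = 852 × 11.02 = 9389.04 s = 2.61 hours.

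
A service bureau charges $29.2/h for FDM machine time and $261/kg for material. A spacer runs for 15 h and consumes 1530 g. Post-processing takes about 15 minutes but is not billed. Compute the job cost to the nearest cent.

$837.33

Machine cost = 29.2 × 15 = $438.00.
Feedstock cost = 261 × 1530/1000, so $399.33.
Total = 438.00 + 399.33 = $837.33.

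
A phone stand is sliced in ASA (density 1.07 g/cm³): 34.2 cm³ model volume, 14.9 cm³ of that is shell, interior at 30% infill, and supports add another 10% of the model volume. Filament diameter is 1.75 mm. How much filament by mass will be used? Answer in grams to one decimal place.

25.8 g

Interior volume: 34.2 − 14.9 → 19.3 cm³.
Infill deposited: 0.30 × 19.3 → 5.79 cm³.
Support = 0.10 × 34.2 = 3.42 cm³.
Deposited volume = 14.9 + 5.79 + 3.42, so 24.11 cm³.
Mass = 24.11 × 1.07, so 25.7977 g.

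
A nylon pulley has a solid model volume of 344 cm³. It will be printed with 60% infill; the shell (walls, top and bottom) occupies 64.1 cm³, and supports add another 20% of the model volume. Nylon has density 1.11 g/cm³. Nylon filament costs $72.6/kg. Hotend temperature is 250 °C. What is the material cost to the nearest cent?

Infill region = 344 − 64.1, so 279.9 cm³.
Infill volume: 0.60 × 279.9 → 167.94 cm³.
Support: 0.20 × 344 → 68.8 cm³.
Deposited volume = 64.1 + 167.94 + 68.8 = 300.84 cm³.
Mass: 300.84 × 1.11 → 333.9324 g.
At $72.6/kg: 333.9324/1000 × 72.6 = $24.24.

$24.24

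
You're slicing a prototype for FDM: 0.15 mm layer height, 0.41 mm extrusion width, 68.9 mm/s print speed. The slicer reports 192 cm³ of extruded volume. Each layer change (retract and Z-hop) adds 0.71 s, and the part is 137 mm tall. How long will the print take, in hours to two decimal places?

Bead cross-section = 0.15 × 0.41 = 0.0615 mm².
Toolpath length = 192 cm³ / 0.0615 mm² = 192000 / 0.0615 = 3121951.2 mm.
Print-move time = 3121951.2 / 68.9 = 45311.3 s.
Layers = ⌈137/0.15⌉ = 914.
Layer-change overhead: 914 × 0.71 → 648.94 s.
Total = 45311.3 + 648.94 = 45960.24 s = 12.77 hours.

12.77 hours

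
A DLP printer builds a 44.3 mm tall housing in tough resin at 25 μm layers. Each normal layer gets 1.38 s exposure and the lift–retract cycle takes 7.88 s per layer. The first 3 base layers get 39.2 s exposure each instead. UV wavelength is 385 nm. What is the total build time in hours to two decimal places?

4.59 hours

Number of layers: 44.3 / 0.025 → 1772 (rounded up).
Burn-in layers = 3 × (39.2 + 7.88) = 141.24 s.
Regular layers = 1769 × (1.38 + 7.88), so 16380.94 s.
Sum: 141.24 + 16380.94 = 16522.18 s → 4.59 hours.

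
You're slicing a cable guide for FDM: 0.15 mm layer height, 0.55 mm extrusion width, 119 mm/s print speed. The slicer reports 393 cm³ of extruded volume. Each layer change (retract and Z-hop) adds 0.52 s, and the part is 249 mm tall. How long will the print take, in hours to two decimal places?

11.36 hours

Bead cross-section = 0.15 × 0.55, so 0.0825 mm².
Toolpath length = 393 cm³ / 0.0825 mm² = 393000 / 0.0825 = 4763636.4 mm.
Extrusion time = 4763636.4 / 119 = 40030.6 s.
Layer count = ceil(249 / 0.15) = 1660.
Z-hop total = 1660 × 0.52, so 863.2 s.
Total = 40030.6 + 863.2 = 40893.8 s = 11.36 hours.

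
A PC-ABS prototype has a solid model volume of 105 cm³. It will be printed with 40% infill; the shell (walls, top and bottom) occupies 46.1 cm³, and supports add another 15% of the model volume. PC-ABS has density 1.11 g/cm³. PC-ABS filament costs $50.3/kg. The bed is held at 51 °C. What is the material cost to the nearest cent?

Infill region: 105 − 46.1 → 58.9 cm³.
Infill deposited: 0.40 × 58.9 → 23.56 cm³.
Support = 0.15 × 105 = 15.75 cm³.
Total printed volume = 46.1 + 23.56 + 15.75 = 85.41 cm³.
Mass: 85.41 × 1.11 → 94.8051 g.
At $50.3/kg: 94.8051/1000 × 50.3 = $4.77.

$4.77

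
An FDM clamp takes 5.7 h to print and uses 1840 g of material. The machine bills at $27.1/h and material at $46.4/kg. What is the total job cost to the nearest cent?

$239.85

Time charge: 27.1 × 5.7 → $154.47.
Material charge = 46.4 × 1840/1000, so $85.376.
Total = 154.47 + 85.376 = 239.846 ≈ $239.85.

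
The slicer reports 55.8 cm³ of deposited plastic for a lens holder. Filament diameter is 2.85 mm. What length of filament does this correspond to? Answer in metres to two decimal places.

8.75 m

Cross-section of 2.85 mm filament: π·(2.85/2)² = 6.3794 mm².
Length = 55.8 cm³ / 6.3794 mm² = 55800 / 6.3794 = 8746.9 mm = 8.75 m.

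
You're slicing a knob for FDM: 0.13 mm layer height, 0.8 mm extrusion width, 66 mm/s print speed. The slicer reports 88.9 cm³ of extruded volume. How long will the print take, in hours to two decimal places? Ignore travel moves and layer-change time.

Extrusion cross-section: 0.13 × 0.8 → 0.104 mm².
Total extruded path = 88900/0.104 = 854807.7 mm.
Time extruding = 854807.7 / 66, so 12951.6 s.
That's 12951.6 s → 3.60 hours.

3.60 hours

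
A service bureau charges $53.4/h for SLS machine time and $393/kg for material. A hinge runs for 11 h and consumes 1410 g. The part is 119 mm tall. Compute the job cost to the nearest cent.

Machine-time cost: 53.4 × 11 → $587.40.
Material charge = 393 × 1410/1000 = $554.13.
Total = 587.40 + 554.13 = $1141.53.

$1141.53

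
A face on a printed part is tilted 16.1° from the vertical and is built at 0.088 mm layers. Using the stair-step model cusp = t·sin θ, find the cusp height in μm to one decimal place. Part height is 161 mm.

sin(16.1°) = 0.2773, so cusp = 0.088 × 0.2773 = 0.024402 mm → 24.4 μm.

24.4 μm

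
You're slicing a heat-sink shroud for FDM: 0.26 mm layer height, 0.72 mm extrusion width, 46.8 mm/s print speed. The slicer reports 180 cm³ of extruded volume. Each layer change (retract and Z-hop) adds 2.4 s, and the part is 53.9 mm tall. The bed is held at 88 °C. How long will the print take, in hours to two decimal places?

Line area: 0.26 × 0.72 → 0.1872 mm².
Path length: 180000 mm³ / 0.1872 mm² → 961538.5 mm.
Time extruding = 961538.5 / 46.8 = 20545.7 s.
Layers = ⌈53.9/0.26⌉ = 208.
Non-print overhead = 208 × 2.4 = 499.2 s.
Altogether 20545.7 + 499.2 = 21044.9 s, i.e. 5.85 hours.

5.85 hours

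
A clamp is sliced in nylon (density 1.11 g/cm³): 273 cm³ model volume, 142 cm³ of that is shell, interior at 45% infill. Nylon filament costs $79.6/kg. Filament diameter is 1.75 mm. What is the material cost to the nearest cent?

$17.76

Infill region = 273 − 142 = 131 cm³.
Infill deposited: 0.45 × 131 → 58.95 cm³.
Total extruded = 142 + 58.95 = 200.95 cm³.
Mass = 200.95 × 1.11 = 223.0545 g.
Cost = 223.0545 g / 1000 × $79.6/kg = $17.76.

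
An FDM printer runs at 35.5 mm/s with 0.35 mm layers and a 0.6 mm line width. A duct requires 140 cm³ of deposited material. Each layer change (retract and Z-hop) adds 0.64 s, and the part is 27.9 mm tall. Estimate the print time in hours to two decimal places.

Bead cross-section: 0.35 × 0.6 → 0.21 mm².
Path length: 140000 mm³ / 0.21 mm² → 666666.7 mm.
Extrusion time: 666666.7 / 35.5 → 18779.3 s.
Number of layers: 27.9 / 0.35 → 80 (rounded up).
Non-print overhead: 80 × 0.64 → 51.2 s.
Altogether 18779.3 + 51.2 = 18830.5 s, i.e. 5.23 hours.

5.23 hours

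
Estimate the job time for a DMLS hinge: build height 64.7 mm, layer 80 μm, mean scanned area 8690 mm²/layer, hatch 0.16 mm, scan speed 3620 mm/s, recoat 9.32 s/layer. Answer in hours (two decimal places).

5.47 hours

Number of layers: 64.7 / 0.08 → 809 (rounded up).
Hatch length per layer = 8690 / 0.16, so 54312.5 mm.
Scan time per layer = 54312.5 / 3620 = 15.0035 s.
Layer cycle = 15.0035 + 9.32, so 24.3235 s.
809 layers × 24.3235 s/layer = 19677.7115 s, i.e. 5.47 hours.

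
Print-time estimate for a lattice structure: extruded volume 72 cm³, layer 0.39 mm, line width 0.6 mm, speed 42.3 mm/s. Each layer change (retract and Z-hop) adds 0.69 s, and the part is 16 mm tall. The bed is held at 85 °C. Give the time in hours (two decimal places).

2.03 hours

Bead cross-section: 0.39 × 0.6 → 0.234 mm².
Path length: 72000 mm³ / 0.234 mm² → 307692.3 mm.
Time extruding = 307692.3 / 42.3, so 7274 s.
Layers = ⌈16/0.39⌉ = 42.
Z-hop total = 42 × 0.69 = 28.98 s.
Altogether 7274 + 28.98 = 7302.98 s, i.e. 2.03 hours.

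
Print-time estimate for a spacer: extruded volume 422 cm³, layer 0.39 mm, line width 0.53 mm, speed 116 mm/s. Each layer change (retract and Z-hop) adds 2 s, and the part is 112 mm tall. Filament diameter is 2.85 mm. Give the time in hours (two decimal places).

Line area = 0.39 × 0.53, so 0.2067 mm².
Total extruded path = 422000/0.2067 = 2041606.2 mm.
Time extruding = 2041606.2 / 116, so 17600.1 s.
Layer count = ceil(112 / 0.39) = 288.
Layer-change overhead = 288 × 2, so 576 s.
Altogether 17600.1 + 576 = 18176.1 s, i.e. 5.05 hours.

5.05 hours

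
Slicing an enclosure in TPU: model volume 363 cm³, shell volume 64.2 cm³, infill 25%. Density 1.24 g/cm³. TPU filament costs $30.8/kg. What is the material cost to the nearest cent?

Volume inside the shell: 363 − 64.2 → 298.8 cm³.
Infill volume = 0.25 × 298.8, so 74.7 cm³.
Total extruded = 64.2 + 74.7, so 138.9 cm³.
Mass: 138.9 × 1.24 → 172.236 g.
Cost = 172.236 g / 1000 × $30.8/kg = $5.30.

$5.30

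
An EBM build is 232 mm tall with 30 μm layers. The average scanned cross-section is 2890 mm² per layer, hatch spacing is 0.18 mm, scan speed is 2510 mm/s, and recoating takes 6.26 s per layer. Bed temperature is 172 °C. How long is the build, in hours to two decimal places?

27.19 hours

Layer count = ceil(232 / 0.03) = 7734.
Per-layer scan distance = 2890 / 0.18 = 16055.6 mm.
Scan time per layer: 16055.6 / 2510 → 6.3967 s.
Layer cycle: 6.3967 + 6.26 → 12.6567 s.
Total: 7734 × 12.6567 s = 97886.9178 s → 27.19 hours.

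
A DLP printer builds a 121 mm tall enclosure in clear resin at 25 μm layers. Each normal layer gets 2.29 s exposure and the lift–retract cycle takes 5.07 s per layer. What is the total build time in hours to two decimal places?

Layer count = ceil(121 / 0.025) = 4840.
Cycle time: 2.29 + 5.07 → 7.36 s.
Build time: 4840 × 7.36 s = 35622.4 s, i.e. 9.90 hours.

9.90 hours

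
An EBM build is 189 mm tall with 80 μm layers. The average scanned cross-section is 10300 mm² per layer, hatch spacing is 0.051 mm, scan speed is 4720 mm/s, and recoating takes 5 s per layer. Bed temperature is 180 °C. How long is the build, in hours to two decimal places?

Layers = ⌈189/0.08⌉ = 2363.
Hatch length per layer = 10300 / 0.051 = 201960.8 mm.
Beam time per layer = 201960.8 / 4720, so 42.7883 s.
Layer cycle = 42.7883 + 5, so 47.7883 s.
Total: 2363 × 47.7883 s = 112923.7529 s → 31.37 hours.

31.37 hours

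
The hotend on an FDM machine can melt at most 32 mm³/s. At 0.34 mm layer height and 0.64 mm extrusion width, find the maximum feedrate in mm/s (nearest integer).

147 mm/s

Extrusion cross-section = 0.34 × 0.64, so 0.2176 mm².
Max speed = 32 / 0.2176 = 147.06 ≈ 147 mm/s.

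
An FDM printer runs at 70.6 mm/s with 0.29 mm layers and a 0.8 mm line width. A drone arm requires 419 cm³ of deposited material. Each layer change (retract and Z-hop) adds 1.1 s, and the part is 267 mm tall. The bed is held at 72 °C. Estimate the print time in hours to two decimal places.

7.39 hours

Bead cross-section = 0.29 × 0.8, so 0.232 mm².
Total extruded path = 419000/0.232 = 1806034.5 mm.
Time extruding: 1806034.5 / 70.6 → 25581.2 s.
Layers = ⌈267/0.29⌉ = 921.
Non-print overhead = 921 × 1.1, so 1013.1 s.
Total = 25581.2 + 1013.1 = 26594.3 s = 7.39 hours.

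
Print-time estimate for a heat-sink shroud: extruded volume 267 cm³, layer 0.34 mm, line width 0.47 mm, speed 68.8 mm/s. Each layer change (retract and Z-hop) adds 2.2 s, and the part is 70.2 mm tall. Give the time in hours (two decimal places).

6.87 hours

Bead cross-section: 0.34 × 0.47 → 0.1598 mm².
Toolpath length = 267 cm³ / 0.1598 mm² = 267000 / 0.1598 = 1670838.5 mm.
Time extruding: 1670838.5 / 68.8 → 24285.4 s.
Layers = ⌈70.2/0.34⌉ = 207.
Layer-change overhead = 207 × 2.2 = 455.4 s.
Total = 24285.4 + 455.4 = 24740.8 s = 6.87 hours.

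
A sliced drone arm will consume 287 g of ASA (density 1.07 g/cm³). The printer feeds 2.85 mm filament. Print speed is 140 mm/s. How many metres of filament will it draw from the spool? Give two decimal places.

Volume = 287 g / 1.07 g·cm⁻³ = 268.2243 cm³ = 268224.3 mm³.
Filament cross-section = π × (2.85/2)² = 6.3794 mm².
L = V/A = 268224.3/6.3794 = 42045.38 mm → 42.05 m.

42.05 m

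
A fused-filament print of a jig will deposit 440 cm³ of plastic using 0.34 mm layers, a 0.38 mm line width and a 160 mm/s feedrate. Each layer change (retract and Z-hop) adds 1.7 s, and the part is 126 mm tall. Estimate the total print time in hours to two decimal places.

Extrusion cross-section = 0.34 × 0.38 = 0.1292 mm².
Toolpath length = 440 cm³ / 0.1292 mm² = 440000 / 0.1292 = 3405572.8 mm.
Extrusion time = 3405572.8 / 160 = 21284.8 s.
Layer count = ceil(126 / 0.34) = 371.
Layer-change overhead = 371 × 1.7, so 630.7 s.
Total = 21284.8 + 630.7 = 21915.5 s = 6.09 hours.

6.09 hours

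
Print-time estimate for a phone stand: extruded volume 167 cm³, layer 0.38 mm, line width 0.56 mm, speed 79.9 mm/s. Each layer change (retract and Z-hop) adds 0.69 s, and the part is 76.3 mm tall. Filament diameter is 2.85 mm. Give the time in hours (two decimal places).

2.77 hours

Line area: 0.38 × 0.56 → 0.2128 mm².
Toolpath length = 167 cm³ / 0.2128 mm² = 167000 / 0.2128 = 784774.4 mm.
Print-move time: 784774.4 / 79.9 → 9822 s.
Number of layers: 76.3 / 0.38 → 201 (rounded up).
Z-hop total = 201 × 0.69, so 138.69 s.
Total = 9822 + 138.69 = 9960.69 s = 2.77 hours.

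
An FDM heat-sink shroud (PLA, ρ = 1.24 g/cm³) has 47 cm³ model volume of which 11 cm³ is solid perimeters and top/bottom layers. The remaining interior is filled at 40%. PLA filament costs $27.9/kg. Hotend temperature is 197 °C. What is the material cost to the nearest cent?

$0.88

Volume inside the shell = 47 − 11, so 36 cm³.
Infill volume = 0.40 × 36, so 14.4 cm³.
Total extruded = 11 + 14.4 = 25.4 cm³.
Mass: 25.4 × 1.24 → 31.496 g.
Cost = 31.496 g / 1000 × $27.9/kg = $0.88.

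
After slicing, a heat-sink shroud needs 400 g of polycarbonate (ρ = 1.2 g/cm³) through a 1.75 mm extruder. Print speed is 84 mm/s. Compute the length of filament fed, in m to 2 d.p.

Extruded volume: 400/1.2 = 333.3333 cm³ (333333.3 mm³).
Cross-section of 1.75 mm filament: π·(1.75/2)² = 2.4053 mm².
L = V/A = 333333.3/2.4053 = 138582.84 mm → 138.58 m.

138.58 m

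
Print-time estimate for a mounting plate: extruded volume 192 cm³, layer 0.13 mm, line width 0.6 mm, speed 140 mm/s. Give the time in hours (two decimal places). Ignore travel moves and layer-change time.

Bead cross-section = 0.13 × 0.6 = 0.078 mm².
Toolpath length = 192 cm³ / 0.078 mm² = 192000 / 0.078 = 2461538.5 mm.
Time extruding = 2461538.5 / 140 = 17582.4 s.
Converting: 17582.4 s = 4.88 hours.

4.88 hours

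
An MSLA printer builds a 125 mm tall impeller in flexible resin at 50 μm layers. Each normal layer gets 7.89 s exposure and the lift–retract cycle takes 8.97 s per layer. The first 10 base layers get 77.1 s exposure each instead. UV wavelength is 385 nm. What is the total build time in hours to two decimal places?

11.90 hours

Layer count = ceil(125 / 0.05) = 2500.
Burn-in layers = 10 × (77.1 + 8.97), so 860.7 s.
Normal layers = 2490 × (7.89 + 8.97), so 41981.4 s.
Total = 860.7 + 41981.4 = 42842.1 s = 11.90 hours.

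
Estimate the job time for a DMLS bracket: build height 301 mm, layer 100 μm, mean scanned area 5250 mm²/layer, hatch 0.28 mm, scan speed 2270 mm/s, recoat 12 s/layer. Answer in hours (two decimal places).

Number of layers: 301 / 0.1 → 3010 (rounded up).
Hatch length per layer = 5250 / 0.28, so 18750 mm.
Scan time per layer = 18750 / 2270 = 8.2599 s.
Per-layer time = 8.2599 + 12 = 20.2599 s.
Total: 3010 × 20.2599 s = 60982.299 s → 16.94 hours.

16.94 hours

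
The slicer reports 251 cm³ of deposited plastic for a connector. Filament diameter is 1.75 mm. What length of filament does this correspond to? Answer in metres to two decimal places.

104.35 m

Filament cross-section = π × (1.75/2)² = 2.4053 mm².
L = 251000 mm³ / 2.4053 mm² = 104352.89 mm, i.e. 104.35 m.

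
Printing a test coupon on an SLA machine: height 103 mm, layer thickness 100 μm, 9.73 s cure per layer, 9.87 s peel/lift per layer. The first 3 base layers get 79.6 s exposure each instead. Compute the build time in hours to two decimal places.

5.67 hours

Layer count = ceil(103 / 0.1) = 1030.
Base layers: 3 × (79.6 + 9.87) → 268.41 s.
Regular layers = 1027 × (9.73 + 9.87), so 20129.2 s.
Sum: 268.41 + 20129.2 = 20397.61 s → 5.67 hours.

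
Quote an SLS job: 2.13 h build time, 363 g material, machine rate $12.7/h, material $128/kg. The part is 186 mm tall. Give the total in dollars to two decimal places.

$73.52

Machine cost = 12.7 × 2.13, so $27.051.
Material cost: 128 × 363/1000 → $46.464.
Total = 27.051 + 46.464 = 73.515 ≈ $73.52.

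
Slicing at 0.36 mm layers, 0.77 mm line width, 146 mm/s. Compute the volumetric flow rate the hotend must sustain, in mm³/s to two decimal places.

Extrusion cross-section = 0.36 × 0.77, so 0.2772 mm².
Q = v·A = 146 × 0.2772 = 40.47 mm³/s.

40.47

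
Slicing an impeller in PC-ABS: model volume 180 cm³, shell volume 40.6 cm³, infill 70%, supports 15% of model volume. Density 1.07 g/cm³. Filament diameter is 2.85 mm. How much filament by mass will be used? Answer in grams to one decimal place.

176.7 g

Infill region = 180 − 40.6 = 139.4 cm³.
Infill volume = 0.70 × 139.4, so 97.58 cm³.
Support: 0.15 × 180 → 27 cm³.
Total printed volume: 40.6 + 97.58 + 27 → 165.18 cm³.
Mass: 165.18 × 1.07 → 176.7426 g.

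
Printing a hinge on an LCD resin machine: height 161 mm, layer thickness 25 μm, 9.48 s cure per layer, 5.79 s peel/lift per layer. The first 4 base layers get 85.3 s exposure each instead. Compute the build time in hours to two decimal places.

27.40 hours

Layer count = ceil(161 / 0.025) = 6440.
Bottom layers = 4 × (85.3 + 5.79) = 364.36 s.
Regular layers = 6436 × (9.48 + 5.79) = 98277.72 s.
Total = 364.36 + 98277.72 = 98642.08 s = 27.40 hours.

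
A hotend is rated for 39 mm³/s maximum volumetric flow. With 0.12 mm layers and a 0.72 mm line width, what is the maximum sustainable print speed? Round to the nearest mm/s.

A = 0.12 × 0.72, so 0.0864 mm².
v_max = Q/A = 39/0.0864 = 451.39 mm/s → 451 mm/s.

451 mm/s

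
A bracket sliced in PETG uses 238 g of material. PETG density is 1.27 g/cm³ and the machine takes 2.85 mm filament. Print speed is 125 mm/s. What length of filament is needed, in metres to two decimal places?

29.38 m

Volume = 238 g / 1.27 g·cm⁻³ = 187.4016 cm³ = 187401.6 mm³.
Cross-section of 2.85 mm filament: π·(2.85/2)² = 6.3794 mm².
L = V/A = 187401.6/6.3794 = 29376.05 mm → 29.38 m.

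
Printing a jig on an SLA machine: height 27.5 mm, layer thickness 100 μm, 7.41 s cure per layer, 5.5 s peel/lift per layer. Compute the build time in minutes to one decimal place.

Layer count = ceil(27.5 / 0.1) = 275.
Per-layer time: 7.41 + 5.5 → 12.91 s.
Build time: 275 × 12.91 s = 3550.25 s, i.e. 59.2 minutes.

59.2 minutes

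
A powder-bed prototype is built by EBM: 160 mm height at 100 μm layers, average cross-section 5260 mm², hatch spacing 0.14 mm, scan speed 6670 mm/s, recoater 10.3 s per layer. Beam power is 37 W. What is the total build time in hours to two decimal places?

Layers = ⌈160/0.1⌉ = 1600.
Scan path per layer = 5260 / 0.14, so 37571.4 mm.
Beam time per layer: 37571.4 / 6670 → 5.6329 s.
Time per layer = 5.6329 + 10.3 = 15.9329 s.
Total: 1600 × 15.9329 s = 25492.64 s → 7.08 hours.

7.08 hours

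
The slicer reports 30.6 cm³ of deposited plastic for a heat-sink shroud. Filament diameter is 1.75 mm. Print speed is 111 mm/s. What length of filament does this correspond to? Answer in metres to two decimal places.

Filament cross-section = π × (1.75/2)² = 2.4053 mm².
Length = 30.6 cm³ / 2.4053 mm² = 30600 / 2.4053 = 12721.91 mm = 12.72 m.

12.72 m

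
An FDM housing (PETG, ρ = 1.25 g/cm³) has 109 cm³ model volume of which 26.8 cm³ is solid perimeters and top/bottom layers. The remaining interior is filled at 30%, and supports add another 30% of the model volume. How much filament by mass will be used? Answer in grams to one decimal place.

Infill region = 109 − 26.8, so 82.2 cm³.
Deposited infill = 0.30 × 82.2 = 24.66 cm³.
Support = 0.30 × 109, so 32.7 cm³.
Total extruded = 26.8 + 24.66 + 32.7 = 84.16 cm³.
Mass = 84.16 × 1.25 = 105.2 g.

105.2 g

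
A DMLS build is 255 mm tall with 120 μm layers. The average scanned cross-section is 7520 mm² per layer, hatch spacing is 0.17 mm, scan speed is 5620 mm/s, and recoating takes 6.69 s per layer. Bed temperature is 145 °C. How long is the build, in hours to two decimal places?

Layers = ⌈255/0.12⌉ = 2125.
Per-layer scan distance = 7520 / 0.17, so 44235.3 mm.
Laser time per layer: 44235.3 / 5620 → 7.871 s.
Time per layer = 7.871 + 6.69, so 14.561 s.
Build time = 2125 × 14.561 = 30942.125 s = 8.60 hours.

8.60 hours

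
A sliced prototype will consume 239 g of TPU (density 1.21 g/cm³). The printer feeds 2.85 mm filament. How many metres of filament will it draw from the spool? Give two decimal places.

Volume = 239 g / 1.21 g·cm⁻³ = 197.5207 cm³ = 197520.7 mm³.
Cross-section of 2.85 mm filament: π·(2.85/2)² = 6.3794 mm².
Length = 197520.7 / 6.3794 = 30962.27 mm = 30.96 m.

30.96 m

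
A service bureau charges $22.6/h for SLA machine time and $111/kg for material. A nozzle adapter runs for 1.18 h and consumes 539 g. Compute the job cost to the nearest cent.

Time charge = 22.6 × 1.18 = $26.668.
Material charge = 111 × 539/1000, so $59.829.
Total = 26.668 + 59.829 = 86.497 ≈ $86.50.

$86.50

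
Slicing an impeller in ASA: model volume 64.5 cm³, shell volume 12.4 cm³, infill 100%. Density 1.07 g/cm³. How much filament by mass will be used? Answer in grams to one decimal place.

69.0 g

Interior volume = 64.5 − 12.4, so 52.1 cm³.
Infill volume = 1.00 × 52.1, so 52.1 cm³.
Deposited volume: 12.4 + 52.1 → 64.5 cm³.
Mass = 64.5 × 1.07 = 69.015 g.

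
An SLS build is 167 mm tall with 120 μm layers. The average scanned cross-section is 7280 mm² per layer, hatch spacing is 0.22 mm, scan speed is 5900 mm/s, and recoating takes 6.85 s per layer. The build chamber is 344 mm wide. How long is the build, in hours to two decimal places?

Layers = ⌈167/0.12⌉ = 1392.
Per-layer scan distance: 7280 / 0.22 → 33090.9 mm.
Scan time per layer = 33090.9 / 5900, so 5.6086 s.
Per-layer time = 5.6086 + 6.85 = 12.4586 s.
Build time = 1392 × 12.4586 = 17342.3712 s = 4.82 hours.

4.82 hours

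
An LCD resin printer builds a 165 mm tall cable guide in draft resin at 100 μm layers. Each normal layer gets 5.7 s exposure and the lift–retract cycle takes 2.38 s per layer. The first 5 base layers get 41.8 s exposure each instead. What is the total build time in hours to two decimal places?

3.75 hours

Layers = ⌈165/0.1⌉ = 1650.
Base layers = 5 × (41.8 + 2.38), so 220.9 s.
Regular layers = 1645 × (5.7 + 2.38), so 13291.6 s.
Total = 220.9 + 13291.6 = 13512.5 s = 3.75 hours.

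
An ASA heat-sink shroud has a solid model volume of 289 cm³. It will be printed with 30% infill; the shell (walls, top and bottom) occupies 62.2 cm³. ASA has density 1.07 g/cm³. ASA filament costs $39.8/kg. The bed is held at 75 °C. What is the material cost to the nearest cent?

$5.55

Interior volume = 289 − 62.2, so 226.8 cm³.
Deposited infill = 0.30 × 226.8, so 68.04 cm³.
Total extruded: 62.2 + 68.04 → 130.24 cm³.
Mass = 130.24 × 1.07, so 139.3568 g.
Cost = 139.3568 g / 1000 × $39.8/kg = $5.55.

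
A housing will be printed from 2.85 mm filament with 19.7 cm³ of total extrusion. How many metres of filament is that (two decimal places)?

3.09 m

A = π r² = π × 1.425² = 6.3794 mm².
Length = 19.7 cm³ / 6.3794 mm² = 19700 / 6.3794 = 3088.06 mm = 3.09 m.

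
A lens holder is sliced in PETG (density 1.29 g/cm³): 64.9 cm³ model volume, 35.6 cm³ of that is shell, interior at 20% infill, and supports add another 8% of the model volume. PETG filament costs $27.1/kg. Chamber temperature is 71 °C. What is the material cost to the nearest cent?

$1.63

Interior volume = 64.9 − 35.6 = 29.3 cm³.
Infill deposited = 0.20 × 29.3, so 5.86 cm³.
Support = 0.08 × 64.9, so 5.192 cm³.
Deposited volume = 35.6 + 5.86 + 5.192 = 46.652 cm³.
Mass = 46.652 × 1.29, so 60.18108 g.
Cost = 60.18108 g / 1000 × $27.1/kg = $1.63.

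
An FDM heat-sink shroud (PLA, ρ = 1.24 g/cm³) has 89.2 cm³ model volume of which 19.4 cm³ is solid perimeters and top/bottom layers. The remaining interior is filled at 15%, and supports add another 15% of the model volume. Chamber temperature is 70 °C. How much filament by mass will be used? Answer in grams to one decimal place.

Volume inside the shell = 89.2 − 19.4, so 69.8 cm³.
Infill volume = 0.15 × 69.8 = 10.47 cm³.
Support = 0.15 × 89.2 = 13.38 cm³.
Deposited volume = 19.4 + 10.47 + 13.38, so 43.25 cm³.
Mass = 43.25 × 1.24 = 53.63 g.

53.6 g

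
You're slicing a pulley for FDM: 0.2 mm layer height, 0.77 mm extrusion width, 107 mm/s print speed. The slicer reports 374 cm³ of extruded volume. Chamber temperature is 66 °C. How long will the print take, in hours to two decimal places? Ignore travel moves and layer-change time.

6.30 hours

Line area = 0.2 × 0.77 = 0.154 mm².
Total extruded path = 374000/0.154 = 2428571.4 mm.
Print-move time = 2428571.4 / 107 = 22696.9 s.
22696.9 s = 6.30 hours.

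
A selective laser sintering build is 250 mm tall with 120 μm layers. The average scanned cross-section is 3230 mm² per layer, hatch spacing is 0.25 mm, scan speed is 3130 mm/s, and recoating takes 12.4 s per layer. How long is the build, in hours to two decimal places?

9.57 hours

Layers = ⌈250/0.12⌉ = 2084.
Scan path per layer: 3230 / 0.25 → 12920 mm.
Laser time per layer: 12920 / 3130 → 4.1278 s.
Per-layer time = 4.1278 + 12.4 = 16.5278 s.
Total: 2084 × 16.5278 s = 34443.9352 s → 9.57 hours.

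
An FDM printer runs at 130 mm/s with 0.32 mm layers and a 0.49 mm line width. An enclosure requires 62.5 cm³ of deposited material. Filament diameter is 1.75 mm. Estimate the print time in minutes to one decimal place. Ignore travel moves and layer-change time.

51.1 minutes

Bead cross-section = 0.32 × 0.49 = 0.1568 mm².
Total extruded path = 62500/0.1568 = 398596.9 mm.
Print-move time = 398596.9 / 130 = 3066.1 s.
3066.1 s = 51.1 minutes.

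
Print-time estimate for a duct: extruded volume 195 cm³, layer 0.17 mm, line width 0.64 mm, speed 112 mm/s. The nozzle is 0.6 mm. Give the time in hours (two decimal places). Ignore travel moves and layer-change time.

Line area = 0.17 × 0.64 = 0.1088 mm².
Path length: 195000 mm³ / 0.1088 mm² → 1792279.4 mm.
Extrusion time = 1792279.4 / 112 = 16002.5 s.
16002.5 s = 4.45 hours.

4.45 hours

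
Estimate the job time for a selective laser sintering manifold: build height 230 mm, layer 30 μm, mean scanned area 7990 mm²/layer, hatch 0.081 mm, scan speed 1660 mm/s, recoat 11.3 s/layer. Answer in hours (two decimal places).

150.62 hours

Layer count = ceil(230 / 0.03) = 7667.
Hatch length per layer: 7990 / 0.081 → 98642 mm.
Scan time per layer = 98642 / 1660 = 59.4229 s.
Layer cycle = 59.4229 + 11.3, so 70.7229 s.
Total: 7667 × 70.7229 s = 542232.4743 s → 150.62 hours.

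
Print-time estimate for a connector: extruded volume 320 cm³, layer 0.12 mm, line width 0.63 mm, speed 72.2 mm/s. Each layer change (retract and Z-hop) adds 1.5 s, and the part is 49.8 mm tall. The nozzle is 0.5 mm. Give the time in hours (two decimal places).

Extrusion cross-section = 0.12 × 0.63 = 0.0756 mm².
Total extruded path = 320000/0.0756 = 4232804.2 mm.
Extrusion time = 4232804.2 / 72.2 = 58626.1 s.
Layers = ⌈49.8/0.12⌉ = 415.
Non-print overhead: 415 × 1.5 → 622.5 s.
Total = 58626.1 + 622.5 = 59248.6 s = 16.46 hours.

16.46 hours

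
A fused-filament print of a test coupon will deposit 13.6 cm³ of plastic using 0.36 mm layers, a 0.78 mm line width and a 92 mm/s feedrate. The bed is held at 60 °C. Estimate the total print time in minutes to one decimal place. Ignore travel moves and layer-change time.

8.8 minutes

Extrusion cross-section: 0.36 × 0.78 → 0.2808 mm².
Total extruded path = 13600/0.2808 = 48433 mm.
Time extruding = 48433 / 92, so 526.4 s.
In the requested units: 526.4 s = 8.8 minutes.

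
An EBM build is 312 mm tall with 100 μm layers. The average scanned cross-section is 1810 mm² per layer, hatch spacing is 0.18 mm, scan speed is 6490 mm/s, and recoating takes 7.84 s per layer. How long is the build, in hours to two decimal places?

Number of layers: 312 / 0.1 → 3120 (rounded up).
Per-layer scan distance = 1810 / 0.18, so 10055.6 mm.
Per-layer scan time = 10055.6 / 6490, so 1.5494 s.
Time per layer = 1.5494 + 7.84 = 9.3894 s.
3120 layers × 9.3894 s/layer = 29294.928 s, i.e. 8.14 hours.

8.14 hours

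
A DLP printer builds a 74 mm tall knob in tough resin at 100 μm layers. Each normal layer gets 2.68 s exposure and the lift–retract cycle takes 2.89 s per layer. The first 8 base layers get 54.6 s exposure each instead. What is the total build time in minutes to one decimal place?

75.6 minutes

Layer count = ceil(74 / 0.1) = 740.
Bottom layers = 8 × (54.6 + 2.89) = 459.92 s.
Normal layers = 732 × (2.68 + 2.89) = 4077.24 s.
Total = 459.92 + 4077.24 = 4537.16 s = 75.6 minutes.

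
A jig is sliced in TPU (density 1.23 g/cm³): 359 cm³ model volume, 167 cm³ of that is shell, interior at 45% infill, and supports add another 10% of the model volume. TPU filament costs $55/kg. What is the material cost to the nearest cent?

$19.57

Volume inside the shell = 359 − 167, so 192 cm³.
Infill deposited = 0.45 × 192, so 86.4 cm³.
Support: 0.10 × 359 → 35.9 cm³.
Total extruded = 167 + 86.4 + 35.9, so 289.3 cm³.
Mass = 289.3 × 1.23, so 355.839 g.
At $55/kg: 355.839/1000 × 55 = $19.57.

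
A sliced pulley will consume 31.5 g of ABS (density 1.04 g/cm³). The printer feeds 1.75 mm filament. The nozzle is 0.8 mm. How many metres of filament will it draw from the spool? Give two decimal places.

Extruded volume: 31.5/1.04 = 30.2885 cm³ (30288.5 mm³).
Filament cross-section = π × (1.75/2)² = 2.4053 mm².
Length = 30288.5 / 2.4053 = 12592.4 mm = 12.59 m.

12.59 m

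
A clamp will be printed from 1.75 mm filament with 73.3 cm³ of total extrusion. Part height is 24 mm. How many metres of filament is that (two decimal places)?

30.47 m

Filament cross-section = π × (1.75/2)² = 2.4053 mm².
Length = 73.3 cm³ / 2.4053 mm² = 73300 / 2.4053 = 30474.37 mm = 30.47 m.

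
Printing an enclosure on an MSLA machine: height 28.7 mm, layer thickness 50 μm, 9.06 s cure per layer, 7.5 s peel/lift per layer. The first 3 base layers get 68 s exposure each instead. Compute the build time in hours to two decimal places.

Layer count = ceil(28.7 / 0.05) = 574.
Burn-in layers = 3 × (68 + 7.5) = 226.5 s.
Remaining layers = 571 × (9.06 + 7.5), so 9455.76 s.
Sum: 226.5 + 9455.76 = 9682.26 s → 2.69 hours.

2.69 hours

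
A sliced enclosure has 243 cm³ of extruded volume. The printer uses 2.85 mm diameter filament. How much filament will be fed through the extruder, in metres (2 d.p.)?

38.09 m

A = π r² = π × 1.425² = 6.3794 mm².
L = 243000 mm³ / 6.3794 mm² = 38091.36 mm, i.e. 38.09 m.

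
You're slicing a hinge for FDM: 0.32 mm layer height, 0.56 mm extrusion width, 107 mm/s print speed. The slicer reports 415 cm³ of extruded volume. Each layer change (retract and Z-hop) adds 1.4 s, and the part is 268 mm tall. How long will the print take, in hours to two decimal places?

6.34 hours

Line area = 0.32 × 0.56 = 0.1792 mm².
Path length: 415000 mm³ / 0.1792 mm² → 2315848.2 mm.
Print-move time = 2315848.2 / 107 = 21643.4 s.
Layer count = ceil(268 / 0.32) = 838.
Layer-change overhead = 838 × 1.4, so 1173.2 s.
Altogether 21643.4 + 1173.2 = 22816.6 s, i.e. 6.34 hours.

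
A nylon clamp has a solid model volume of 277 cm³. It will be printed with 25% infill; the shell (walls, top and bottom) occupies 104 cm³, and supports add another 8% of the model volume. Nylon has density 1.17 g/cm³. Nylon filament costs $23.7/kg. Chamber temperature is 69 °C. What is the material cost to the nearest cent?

$4.70

Volume inside the shell = 277 − 104 = 173 cm³.
Infill volume = 0.25 × 173 = 43.25 cm³.
Support = 0.08 × 277, so 22.16 cm³.
Total printed volume: 104 + 43.25 + 22.16 → 169.41 cm³.
Mass: 169.41 × 1.17 → 198.2097 g.
At $23.7/kg: 198.2097/1000 × 23.7 = $4.70.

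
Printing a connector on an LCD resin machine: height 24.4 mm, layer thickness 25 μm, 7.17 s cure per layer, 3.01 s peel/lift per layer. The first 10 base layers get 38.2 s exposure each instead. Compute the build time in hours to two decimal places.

Layer count = ceil(24.4 / 0.025) = 976.
Burn-in layers = 10 × (38.2 + 3.01) = 412.1 s.
Normal layers: 966 × (7.17 + 3.01) → 9833.88 s.
Total = 412.1 + 9833.88 = 10245.98 s = 2.85 hours.

2.85 hours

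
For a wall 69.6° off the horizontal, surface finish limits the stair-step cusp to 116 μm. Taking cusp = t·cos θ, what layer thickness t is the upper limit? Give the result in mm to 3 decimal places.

0.333 mm

cos(69.6°) = 0.3486; t_max = 0.116/0.3486 = 0.333 mm.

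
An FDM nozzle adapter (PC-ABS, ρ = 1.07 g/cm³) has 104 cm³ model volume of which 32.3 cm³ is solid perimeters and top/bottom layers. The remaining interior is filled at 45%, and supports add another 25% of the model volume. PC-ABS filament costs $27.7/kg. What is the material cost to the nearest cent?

$2.68

Infill region: 104 − 32.3 → 71.7 cm³.
Infill deposited = 0.45 × 71.7 = 32.265 cm³.
Support: 0.25 × 104 → 26 cm³.
Total extruded = 32.3 + 32.265 + 26, so 90.565 cm³.
Mass: 90.565 × 1.07 → 96.90455 g.
Cost = 96.90455 g / 1000 × $27.7/kg = $2.68.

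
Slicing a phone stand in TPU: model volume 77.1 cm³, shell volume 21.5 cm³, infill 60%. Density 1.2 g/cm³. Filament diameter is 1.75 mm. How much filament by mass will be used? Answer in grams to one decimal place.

65.8 g

Infill region = 77.1 − 21.5 = 55.6 cm³.
Deposited infill = 0.60 × 55.6, so 33.36 cm³.
Total extruded = 21.5 + 33.36 = 54.86 cm³.
Mass = 54.86 × 1.2 = 65.832 g.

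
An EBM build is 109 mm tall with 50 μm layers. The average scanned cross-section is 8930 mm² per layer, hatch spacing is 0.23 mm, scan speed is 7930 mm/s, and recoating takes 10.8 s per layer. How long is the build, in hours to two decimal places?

9.50 hours

Number of layers: 109 / 0.05 → 2180 (rounded up).
Hatch length per layer = 8930 / 0.23, so 38826.1 mm.
Per-layer scan time: 38826.1 / 7930 → 4.8961 s.
Layer cycle: 4.8961 + 10.8 → 15.6961 s.
Total: 2180 × 15.6961 s = 34217.498 s → 9.50 hours.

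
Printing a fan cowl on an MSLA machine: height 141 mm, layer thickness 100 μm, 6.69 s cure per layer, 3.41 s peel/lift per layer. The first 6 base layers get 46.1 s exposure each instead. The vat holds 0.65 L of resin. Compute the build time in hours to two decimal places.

4.02 hours

Layer count = ceil(141 / 0.1) = 1410.
Bottom layers = 6 × (46.1 + 3.41) = 297.06 s.
Normal layers: 1404 × (6.69 + 3.41) → 14180.4 s.
Total = 297.06 + 14180.4 = 14477.46 s = 4.02 hours.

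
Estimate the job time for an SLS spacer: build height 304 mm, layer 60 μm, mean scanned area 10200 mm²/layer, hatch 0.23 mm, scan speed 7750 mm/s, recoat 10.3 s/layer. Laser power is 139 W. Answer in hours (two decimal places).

Layer count = ceil(304 / 0.06) = 5067.
Per-layer scan distance: 10200 / 0.23 → 44347.8 mm.
Laser time per layer: 44347.8 / 7750 → 5.7223 s.
Per-layer time: 5.7223 + 10.3 → 16.0223 s.
Total: 5067 × 16.0223 s = 81184.9941 s → 22.55 hours.

22.55 hours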